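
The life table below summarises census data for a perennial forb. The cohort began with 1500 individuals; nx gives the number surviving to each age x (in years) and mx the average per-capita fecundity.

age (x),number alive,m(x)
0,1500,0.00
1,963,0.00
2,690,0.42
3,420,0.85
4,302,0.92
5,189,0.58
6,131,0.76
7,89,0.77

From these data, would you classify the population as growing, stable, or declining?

declining

lx = nx/n0 = nx/1500: 1, 0.642, 0.46, 0.28, 0.20133…, 0.126, 0.08733…, 0.05933…
R0 = Σ lx·mx = 0 + 0 + 0.1932 + 0.238 + 0.185227… + 0.07308 + 0.066373… + 0.045687… = 0.801567…
R0 < 1, so the population is declining.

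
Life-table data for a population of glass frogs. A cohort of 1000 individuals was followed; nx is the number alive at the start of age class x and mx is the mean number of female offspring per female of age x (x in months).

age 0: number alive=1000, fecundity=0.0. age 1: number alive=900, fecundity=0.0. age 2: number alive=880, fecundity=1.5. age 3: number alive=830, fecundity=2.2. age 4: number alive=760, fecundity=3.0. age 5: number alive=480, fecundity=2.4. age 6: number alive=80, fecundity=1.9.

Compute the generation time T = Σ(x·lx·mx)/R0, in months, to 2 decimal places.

lx = nx/n0 = nx/1000: 1, 0.9, 0.88, 0.83, 0.76, 0.48, 0.08
lx·mx: 0, 0, 1.32, 1.826, 2.28, 1.152, 0.152 → R0 = 6.73
x·lx·mx: 0, 0, 2.64, 5.478, 9.12, 5.76, 0.912 → Σ = 23.91
T = 23.91 / 6.73 = 3.552749… → 3.55

3.55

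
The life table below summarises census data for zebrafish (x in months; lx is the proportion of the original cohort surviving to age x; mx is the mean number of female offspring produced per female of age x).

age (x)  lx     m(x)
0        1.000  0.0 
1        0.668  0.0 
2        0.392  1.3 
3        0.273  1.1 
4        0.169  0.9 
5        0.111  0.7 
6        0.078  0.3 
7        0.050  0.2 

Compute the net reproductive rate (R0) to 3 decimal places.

lx·mx by age: 0, 0, 0.5096, 0.3003, 0.1521, 0.0777, 0.0234, 0.01
R0 = Σ lx·mx = 1.0731 → 1.073

1.073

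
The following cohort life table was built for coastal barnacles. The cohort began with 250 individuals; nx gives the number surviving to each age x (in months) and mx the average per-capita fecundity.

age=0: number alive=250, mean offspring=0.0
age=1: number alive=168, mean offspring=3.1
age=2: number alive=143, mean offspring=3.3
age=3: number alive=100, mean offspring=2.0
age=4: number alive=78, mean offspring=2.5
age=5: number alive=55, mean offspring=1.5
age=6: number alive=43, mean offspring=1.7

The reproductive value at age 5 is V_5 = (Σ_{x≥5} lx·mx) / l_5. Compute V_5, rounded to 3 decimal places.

2.829

lx = nx/n0 = nx/250: 1, 0.672, 0.572, 0.4, 0.312, 0.22, 0.172
lx·mx for x ≥ 5: 0.33, 0.2924 → sum = 0.6224
V_5 = 0.6224 / l_5 = 0.6224 / 0.22 = 2.829091… → 2.829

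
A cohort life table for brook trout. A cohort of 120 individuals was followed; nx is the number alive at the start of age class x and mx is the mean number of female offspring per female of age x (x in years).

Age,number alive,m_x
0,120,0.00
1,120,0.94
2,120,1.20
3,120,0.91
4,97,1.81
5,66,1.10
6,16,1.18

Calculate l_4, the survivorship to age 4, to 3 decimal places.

0.808

l_4 = n_4/n_0 = 97/120 = 0.808333… → 0.808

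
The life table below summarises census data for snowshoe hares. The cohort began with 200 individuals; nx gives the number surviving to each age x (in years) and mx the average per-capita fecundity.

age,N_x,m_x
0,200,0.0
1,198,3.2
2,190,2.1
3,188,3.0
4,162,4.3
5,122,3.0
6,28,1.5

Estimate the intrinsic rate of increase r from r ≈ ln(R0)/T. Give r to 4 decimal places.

0.8798

lx = nx/n0 = nx/200: 1, 0.99, 0.95, 0.94, 0.81, 0.61, 0.14
R0 = Σ lx·mx = 0 + 3.168 + 1.995 + 2.82 + 3.483 + 1.83 + 0.21 = 13.506
Σ x·lx·mx = 39.96; T = 39.96/13.506 = 2.95869…
r ≈ ln(R0)/T = ln(13.506)/2.95869… = 0.879828… → 0.8798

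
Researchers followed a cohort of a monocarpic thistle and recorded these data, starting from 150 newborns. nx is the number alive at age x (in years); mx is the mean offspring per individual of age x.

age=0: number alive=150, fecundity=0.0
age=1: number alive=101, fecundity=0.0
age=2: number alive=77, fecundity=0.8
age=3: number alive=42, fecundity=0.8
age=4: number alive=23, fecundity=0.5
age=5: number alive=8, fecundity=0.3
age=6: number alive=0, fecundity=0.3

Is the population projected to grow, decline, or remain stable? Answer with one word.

lx = nx/n0 = nx/150: 1, 0.67333…, 0.51333…, 0.28, 0.15333…, 0.05333…, 0
R0 = Σ lx·mx = 0 + 0 + 0.410667… + 0.224 + 0.076667… + 0.016… + 0 = 0.727333…
R0 < 1, so the population is declining.

declining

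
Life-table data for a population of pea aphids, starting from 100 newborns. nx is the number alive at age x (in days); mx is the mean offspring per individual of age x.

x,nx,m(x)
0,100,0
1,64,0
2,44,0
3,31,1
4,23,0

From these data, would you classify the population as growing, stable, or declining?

declining

lx = nx/n0 = nx/100: 1, 0.64, 0.44, 0.31, 0.23
R0 = Σ lx·mx = 0 + 0 + 0 + 0.31 + 0 = 0.31
R0 < 1, so the population is declining.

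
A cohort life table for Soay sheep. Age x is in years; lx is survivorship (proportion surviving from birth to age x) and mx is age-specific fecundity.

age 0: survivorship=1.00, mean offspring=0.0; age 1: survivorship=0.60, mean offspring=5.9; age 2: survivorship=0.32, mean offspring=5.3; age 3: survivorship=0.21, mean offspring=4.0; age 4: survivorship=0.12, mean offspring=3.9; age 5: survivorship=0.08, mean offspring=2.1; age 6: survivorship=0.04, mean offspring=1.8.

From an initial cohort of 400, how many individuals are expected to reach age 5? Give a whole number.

32

Expected survivors = N0 · l_5 = 400 × 0.08 = 32 → 32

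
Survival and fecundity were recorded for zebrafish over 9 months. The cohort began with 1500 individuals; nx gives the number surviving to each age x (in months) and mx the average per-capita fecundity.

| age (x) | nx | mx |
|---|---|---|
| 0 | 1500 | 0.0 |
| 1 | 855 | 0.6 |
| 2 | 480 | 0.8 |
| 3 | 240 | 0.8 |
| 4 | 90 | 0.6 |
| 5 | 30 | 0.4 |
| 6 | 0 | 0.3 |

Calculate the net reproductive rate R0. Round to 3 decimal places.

lx = nx/n0 = nx/1500: 1, 0.57, 0.32, 0.16, 0.06, 0.02, 0
lx·mx by age: 0, 0.342, 0.256, 0.128, 0.036, 0.008, 0
R0 = Σ lx·mx = 0.77 → 0.770

0.770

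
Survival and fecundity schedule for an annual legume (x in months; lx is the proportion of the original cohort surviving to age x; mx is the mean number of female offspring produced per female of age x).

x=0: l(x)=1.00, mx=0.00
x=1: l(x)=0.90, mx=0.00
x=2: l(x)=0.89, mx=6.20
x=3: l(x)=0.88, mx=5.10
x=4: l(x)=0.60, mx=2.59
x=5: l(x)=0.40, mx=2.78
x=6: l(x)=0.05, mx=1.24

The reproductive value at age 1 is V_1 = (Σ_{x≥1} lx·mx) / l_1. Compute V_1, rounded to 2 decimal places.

14.15

lx·mx for x ≥ 1: 0, 5.518, 4.488, 1.554, 1.112, 0.062 → sum = 12.734
V_1 = 12.734 / l_1 = 12.734 / 0.9 = 14.148889… → 14.15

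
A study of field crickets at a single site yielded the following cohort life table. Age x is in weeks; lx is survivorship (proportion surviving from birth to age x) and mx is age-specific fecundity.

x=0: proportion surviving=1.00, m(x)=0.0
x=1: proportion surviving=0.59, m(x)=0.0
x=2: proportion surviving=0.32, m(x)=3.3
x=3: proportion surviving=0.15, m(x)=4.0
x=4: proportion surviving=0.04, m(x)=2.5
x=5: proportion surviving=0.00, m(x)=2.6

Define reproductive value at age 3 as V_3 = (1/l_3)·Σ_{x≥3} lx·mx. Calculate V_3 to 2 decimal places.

4.67

lx·mx for x ≥ 3: 0.6, 0.1, 0 → sum = 0.7
V_3 = 0.7 / l_3 = 0.7 / 0.15 = 4.666667… → 4.67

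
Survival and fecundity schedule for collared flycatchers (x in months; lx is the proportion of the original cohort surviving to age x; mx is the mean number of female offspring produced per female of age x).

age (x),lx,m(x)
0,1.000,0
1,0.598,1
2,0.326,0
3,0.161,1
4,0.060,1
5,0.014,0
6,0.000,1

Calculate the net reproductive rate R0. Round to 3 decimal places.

0.819

lx·mx by age: 0, 0.598, 0, 0.161, 0.06, 0, 0
R0 = Σ lx·mx = 0.819 → 0.819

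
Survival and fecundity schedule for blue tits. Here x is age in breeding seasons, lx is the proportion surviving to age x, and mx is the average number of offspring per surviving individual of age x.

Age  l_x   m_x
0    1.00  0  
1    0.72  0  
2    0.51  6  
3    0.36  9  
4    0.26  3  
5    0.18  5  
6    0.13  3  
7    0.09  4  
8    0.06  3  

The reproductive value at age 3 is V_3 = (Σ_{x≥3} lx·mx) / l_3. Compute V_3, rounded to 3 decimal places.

16.250

lx·mx for x ≥ 3: 3.24, 0.78, 0.9, 0.39, 0.36, 0.18 → sum = 5.85
V_3 = 5.85 / l_3 = 5.85 / 0.36 = 16.25 → 16.250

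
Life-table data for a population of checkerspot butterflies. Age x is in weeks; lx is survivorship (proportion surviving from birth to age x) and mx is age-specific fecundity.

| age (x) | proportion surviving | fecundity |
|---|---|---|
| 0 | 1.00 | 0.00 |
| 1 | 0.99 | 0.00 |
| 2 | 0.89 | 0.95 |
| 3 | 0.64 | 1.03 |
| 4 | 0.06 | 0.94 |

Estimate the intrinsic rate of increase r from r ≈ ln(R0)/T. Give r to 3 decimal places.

R0 = Σ lx·mx = 0 + 0 + 0.8455 + 0.6592 + 0.0564 = 1.5611
Σ x·lx·mx = 3.8942; T = 3.8942/1.5611 = 2.49452…
r ≈ ln(R0)/T = ln(1.5611)/2.49452… = 0.17855… → 0.179

0.179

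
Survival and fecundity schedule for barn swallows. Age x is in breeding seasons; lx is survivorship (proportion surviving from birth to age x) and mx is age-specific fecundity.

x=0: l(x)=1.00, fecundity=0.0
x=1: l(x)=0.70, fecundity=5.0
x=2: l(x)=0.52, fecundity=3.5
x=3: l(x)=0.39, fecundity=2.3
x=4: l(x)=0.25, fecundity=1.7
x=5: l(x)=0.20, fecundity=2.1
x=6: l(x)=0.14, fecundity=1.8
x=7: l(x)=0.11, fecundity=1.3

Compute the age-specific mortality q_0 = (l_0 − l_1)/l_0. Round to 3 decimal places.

0.300

q_0 = (l_0 − l_1) / l_0 = (1 − 0.7) / 1
     = 0.3 / 1 = 0.3 → 0.300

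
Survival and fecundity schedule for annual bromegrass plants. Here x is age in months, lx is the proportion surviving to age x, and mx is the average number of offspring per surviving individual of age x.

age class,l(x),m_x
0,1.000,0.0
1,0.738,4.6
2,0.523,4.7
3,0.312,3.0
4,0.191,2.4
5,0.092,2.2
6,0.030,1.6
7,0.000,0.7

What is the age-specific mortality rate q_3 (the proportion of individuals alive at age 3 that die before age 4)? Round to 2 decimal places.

0.39

q_3 = (l_3 − l_4) / l_3 = (0.312 − 0.191) / 0.312
     = 0.121 / 0.312 = 0.387821… → 0.39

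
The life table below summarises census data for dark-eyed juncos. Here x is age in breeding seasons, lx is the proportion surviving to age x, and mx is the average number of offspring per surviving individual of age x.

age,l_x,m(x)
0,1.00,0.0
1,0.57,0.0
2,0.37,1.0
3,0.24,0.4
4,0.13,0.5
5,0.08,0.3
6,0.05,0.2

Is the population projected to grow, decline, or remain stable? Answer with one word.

R0 = Σ lx·mx = 0 + 0 + 0.37 + 0.096 + 0.065 + 0.024 + 0.01 = 0.565
R0 < 1, so the population is declining.

declining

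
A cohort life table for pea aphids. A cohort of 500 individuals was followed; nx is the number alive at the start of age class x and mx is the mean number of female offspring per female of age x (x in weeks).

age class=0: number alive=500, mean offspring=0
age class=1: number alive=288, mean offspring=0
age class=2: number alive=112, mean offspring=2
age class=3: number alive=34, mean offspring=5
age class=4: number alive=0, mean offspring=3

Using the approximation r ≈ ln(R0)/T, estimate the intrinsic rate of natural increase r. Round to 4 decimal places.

lx = nx/n0 = nx/500: 1, 0.576, 0.224, 0.068, 0
R0 = Σ lx·mx = 0 + 0 + 0.448 + 0.34 + 0 = 0.788
Σ x·lx·mx = 1.916; T = 1.916/0.788 = 2.43147…
r ≈ ln(R0)/T = ln(0.788)/2.43147… = -0.097989… → -0.0980

-0.0980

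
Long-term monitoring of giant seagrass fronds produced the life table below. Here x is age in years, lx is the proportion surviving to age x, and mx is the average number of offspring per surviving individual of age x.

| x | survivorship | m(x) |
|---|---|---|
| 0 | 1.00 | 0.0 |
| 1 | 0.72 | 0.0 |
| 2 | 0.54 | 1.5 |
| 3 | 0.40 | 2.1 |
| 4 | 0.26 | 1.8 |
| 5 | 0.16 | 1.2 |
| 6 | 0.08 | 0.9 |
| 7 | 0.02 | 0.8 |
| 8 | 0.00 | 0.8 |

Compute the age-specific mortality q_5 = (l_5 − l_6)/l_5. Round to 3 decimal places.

0.500

q_5 = (l_5 − l_6) / l_5 = (0.16 − 0.08) / 0.16
     = 0.08 / 0.16 = 0.5 → 0.500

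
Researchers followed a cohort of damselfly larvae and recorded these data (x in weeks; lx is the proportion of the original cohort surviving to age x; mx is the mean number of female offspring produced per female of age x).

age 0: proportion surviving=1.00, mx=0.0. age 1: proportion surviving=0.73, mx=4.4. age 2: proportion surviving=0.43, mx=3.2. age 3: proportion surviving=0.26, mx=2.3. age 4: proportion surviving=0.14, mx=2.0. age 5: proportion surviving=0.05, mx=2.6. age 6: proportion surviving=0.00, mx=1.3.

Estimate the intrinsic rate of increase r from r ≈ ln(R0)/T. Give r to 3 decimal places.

R0 = Σ lx·mx = 0 + 3.212 + 1.376 + 0.598 + 0.28 + 0.13 + 0 = 5.596
Σ x·lx·mx = 9.528; T = 9.528/5.596 = 1.70264…
r ≈ ln(R0)/T = ln(5.596)/1.70264… = 1.0114… → 1.011

1.011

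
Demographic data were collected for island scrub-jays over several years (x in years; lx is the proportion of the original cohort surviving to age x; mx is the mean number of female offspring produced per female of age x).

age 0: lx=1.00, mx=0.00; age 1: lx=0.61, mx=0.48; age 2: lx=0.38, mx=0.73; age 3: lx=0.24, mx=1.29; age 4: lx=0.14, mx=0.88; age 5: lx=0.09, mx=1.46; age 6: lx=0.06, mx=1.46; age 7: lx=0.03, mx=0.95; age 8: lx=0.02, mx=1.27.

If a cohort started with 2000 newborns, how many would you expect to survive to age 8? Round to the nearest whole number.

40

Expected survivors = N0 · l_8 = 2000 × 0.02 = 40 → 40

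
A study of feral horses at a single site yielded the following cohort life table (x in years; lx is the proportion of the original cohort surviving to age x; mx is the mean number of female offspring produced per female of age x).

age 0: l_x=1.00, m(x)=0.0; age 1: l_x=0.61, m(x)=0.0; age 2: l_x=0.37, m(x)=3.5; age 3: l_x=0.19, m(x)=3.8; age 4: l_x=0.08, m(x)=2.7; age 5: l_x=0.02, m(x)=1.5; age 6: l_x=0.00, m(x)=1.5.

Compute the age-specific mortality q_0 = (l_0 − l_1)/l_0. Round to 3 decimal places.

q_0 = (l_0 − l_1) / l_0 = (1 − 0.61) / 1
     = 0.39 / 1 = 0.39 → 0.390

0.390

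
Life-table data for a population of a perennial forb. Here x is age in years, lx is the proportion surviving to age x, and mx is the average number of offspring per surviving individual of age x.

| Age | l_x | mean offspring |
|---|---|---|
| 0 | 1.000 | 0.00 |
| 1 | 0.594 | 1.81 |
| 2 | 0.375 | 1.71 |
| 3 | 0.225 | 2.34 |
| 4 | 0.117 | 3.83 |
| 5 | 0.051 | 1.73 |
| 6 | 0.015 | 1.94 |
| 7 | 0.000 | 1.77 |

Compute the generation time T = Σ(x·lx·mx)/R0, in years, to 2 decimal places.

2.26

lx·mx: 0, 1.07514, 0.64125, 0.5265, 0.44811, 0.08823, 0.0291, 0 → R0 = 2.80833
x·lx·mx: 0, 1.07514, 1.2825, 1.5795, 1.79244, 0.44115, 0.1746, 0 → Σ = 6.34533
T = 6.34533 / 2.80833 = 2.259467… → 2.26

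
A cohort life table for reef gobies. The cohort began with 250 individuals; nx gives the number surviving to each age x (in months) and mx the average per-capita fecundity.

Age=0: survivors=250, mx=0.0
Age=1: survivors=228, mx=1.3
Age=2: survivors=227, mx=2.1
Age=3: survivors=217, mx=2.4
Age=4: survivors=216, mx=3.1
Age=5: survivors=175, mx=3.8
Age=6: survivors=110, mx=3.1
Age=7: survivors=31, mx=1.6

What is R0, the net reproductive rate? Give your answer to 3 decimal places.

12.076

lx = nx/n0 = nx/250: 1, 0.912, 0.908, 0.868, 0.864, 0.7, 0.44, 0.124
lx·mx by age: 0, 1.1856, 1.9068, 2.0832, 2.6784, 2.66, 1.364, 0.1984
R0 = Σ lx·mx = 12.0764 → 12.076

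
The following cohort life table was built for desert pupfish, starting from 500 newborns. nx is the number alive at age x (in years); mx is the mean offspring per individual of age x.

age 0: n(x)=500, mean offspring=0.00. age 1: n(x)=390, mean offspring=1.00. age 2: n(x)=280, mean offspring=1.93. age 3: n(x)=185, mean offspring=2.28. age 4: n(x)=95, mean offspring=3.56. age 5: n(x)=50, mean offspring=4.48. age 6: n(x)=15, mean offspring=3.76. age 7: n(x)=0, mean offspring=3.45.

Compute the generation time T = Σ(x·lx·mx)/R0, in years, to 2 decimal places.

lx = nx/n0 = nx/500: 1, 0.78, 0.56, 0.37, 0.19, 0.1, 0.03, 0
lx·mx: 0, 0.78, 1.0808, 0.8436, 0.6764, 0.448, 0.1128, 0 → R0 = 3.9416
x·lx·mx: 0, 0.78, 2.1616, 2.5308, 2.7056, 2.24, 0.6768, 0 → Σ = 11.0948
T = 11.0948 / 3.9416 = 2.814796… → 2.81

2.81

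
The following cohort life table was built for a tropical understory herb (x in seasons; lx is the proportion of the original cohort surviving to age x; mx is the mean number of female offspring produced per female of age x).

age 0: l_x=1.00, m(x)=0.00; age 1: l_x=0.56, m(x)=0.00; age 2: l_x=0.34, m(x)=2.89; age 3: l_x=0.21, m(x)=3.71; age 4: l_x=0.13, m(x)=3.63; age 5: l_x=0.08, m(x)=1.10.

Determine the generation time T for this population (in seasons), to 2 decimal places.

2.86

lx·mx: 0, 0, 0.9826, 0.7791, 0.4719, 0.088 → R0 = 2.3216
x·lx·mx: 0, 0, 1.9652, 2.3373, 1.8876, 0.44 → Σ = 6.6301
T = 6.6301 / 2.3216 = 2.855832… → 2.86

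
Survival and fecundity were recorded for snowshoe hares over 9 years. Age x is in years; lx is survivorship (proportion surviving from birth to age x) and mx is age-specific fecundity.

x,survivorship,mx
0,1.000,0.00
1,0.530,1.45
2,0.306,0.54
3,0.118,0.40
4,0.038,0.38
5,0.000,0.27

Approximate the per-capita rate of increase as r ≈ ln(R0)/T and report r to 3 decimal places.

-0.004

R0 = Σ lx·mx = 0 + 0.7685 + 0.16524 + 0.0472 + 0.01444 + 0 = 0.99538
Σ x·lx·mx = 1.29834; T = 1.29834/0.99538 = 1.30437…
r ≈ ln(R0)/T = ln(0.99538)/1.30437… = -0.00355… → -0.004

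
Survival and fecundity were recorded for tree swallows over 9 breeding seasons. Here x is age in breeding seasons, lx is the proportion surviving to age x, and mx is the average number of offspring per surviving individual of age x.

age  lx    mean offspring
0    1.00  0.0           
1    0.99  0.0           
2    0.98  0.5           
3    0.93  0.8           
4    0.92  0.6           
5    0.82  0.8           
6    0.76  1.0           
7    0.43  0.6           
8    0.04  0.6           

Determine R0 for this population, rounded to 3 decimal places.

lx·mx by age: 0, 0, 0.49, 0.744, 0.552, 0.656, 0.76, 0.258, 0.024
R0 = Σ lx·mx = 3.484 → 3.484

3.484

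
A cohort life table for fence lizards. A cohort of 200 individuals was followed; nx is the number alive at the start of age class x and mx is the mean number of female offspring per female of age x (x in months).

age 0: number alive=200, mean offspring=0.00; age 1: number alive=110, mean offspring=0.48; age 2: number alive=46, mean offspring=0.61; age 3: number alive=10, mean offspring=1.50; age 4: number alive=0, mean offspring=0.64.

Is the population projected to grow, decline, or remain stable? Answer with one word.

lx = nx/n0 = nx/200: 1, 0.55, 0.23, 0.05, 0
R0 = Σ lx·mx = 0 + 0.264 + 0.1403 + 0.075 + 0 = 0.4793
R0 < 1, so the population is declining.

declining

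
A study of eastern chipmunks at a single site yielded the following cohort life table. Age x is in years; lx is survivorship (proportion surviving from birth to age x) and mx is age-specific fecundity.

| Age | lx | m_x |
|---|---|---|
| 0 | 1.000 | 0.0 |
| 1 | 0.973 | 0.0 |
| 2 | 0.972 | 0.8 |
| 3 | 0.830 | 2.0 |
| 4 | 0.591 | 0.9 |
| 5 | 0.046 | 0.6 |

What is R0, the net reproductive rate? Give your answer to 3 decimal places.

2.997

lx·mx by age: 0, 0, 0.7776, 1.66, 0.5319, 0.0276
R0 = Σ lx·mx = 2.9971 → 2.997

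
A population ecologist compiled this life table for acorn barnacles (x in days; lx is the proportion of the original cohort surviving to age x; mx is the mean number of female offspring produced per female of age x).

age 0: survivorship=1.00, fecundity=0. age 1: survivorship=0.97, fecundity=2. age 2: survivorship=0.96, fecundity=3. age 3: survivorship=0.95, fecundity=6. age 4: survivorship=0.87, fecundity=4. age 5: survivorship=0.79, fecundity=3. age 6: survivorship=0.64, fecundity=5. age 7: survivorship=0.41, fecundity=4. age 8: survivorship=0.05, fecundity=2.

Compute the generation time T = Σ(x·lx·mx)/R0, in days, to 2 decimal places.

lx·mx: 0, 1.94, 2.88, 5.7, 3.48, 2.37, 3.2, 1.64, 0.1 → R0 = 21.31
x·lx·mx: 0, 1.94, 5.76, 17.1, 13.92, 11.85, 19.2, 11.48, 0.8 → Σ = 82.05
T = 82.05 / 21.31 = 3.850305… → 3.85

3.85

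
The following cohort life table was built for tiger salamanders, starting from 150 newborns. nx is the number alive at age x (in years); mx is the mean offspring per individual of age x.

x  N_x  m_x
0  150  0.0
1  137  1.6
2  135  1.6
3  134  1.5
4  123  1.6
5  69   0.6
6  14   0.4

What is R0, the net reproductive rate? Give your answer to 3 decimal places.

5.867

lx = nx/n0 = nx/150: 1, 0.91333…, 0.9, 0.89333…, 0.82, 0.46, 0.09333…
lx·mx by age: 0, 1.461333…, 1.44, 1.34…, 1.312, 0.276, 0.037333…
R0 = Σ lx·mx = 5.866667… → 5.867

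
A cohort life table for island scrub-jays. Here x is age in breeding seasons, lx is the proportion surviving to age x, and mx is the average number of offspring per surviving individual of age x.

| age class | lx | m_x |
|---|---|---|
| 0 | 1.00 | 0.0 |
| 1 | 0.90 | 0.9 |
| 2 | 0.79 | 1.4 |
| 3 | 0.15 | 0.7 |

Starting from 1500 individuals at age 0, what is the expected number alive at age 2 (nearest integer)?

1185

Expected survivors = N0 · l_2 = 1500 × 0.79 = 1185 → 1185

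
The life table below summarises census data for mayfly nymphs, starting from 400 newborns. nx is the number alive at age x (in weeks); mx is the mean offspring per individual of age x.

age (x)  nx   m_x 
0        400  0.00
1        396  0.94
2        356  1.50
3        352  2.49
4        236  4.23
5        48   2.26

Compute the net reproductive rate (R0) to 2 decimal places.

7.22

lx = nx/n0 = nx/400: 1, 0.99, 0.89, 0.88, 0.59, 0.12
lx·mx by age: 0, 0.9306, 1.335, 2.1912, 2.4957, 0.2712
R0 = Σ lx·mx = 7.2237 → 7.22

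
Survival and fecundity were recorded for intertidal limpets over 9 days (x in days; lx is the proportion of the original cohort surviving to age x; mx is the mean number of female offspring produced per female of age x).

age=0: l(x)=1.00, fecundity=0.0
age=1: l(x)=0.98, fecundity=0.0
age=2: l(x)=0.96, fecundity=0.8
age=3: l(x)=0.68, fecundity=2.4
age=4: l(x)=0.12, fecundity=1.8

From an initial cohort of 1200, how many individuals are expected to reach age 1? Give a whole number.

Expected survivors = N0 · l_1 = 1200 × 0.98 = 1176 → 1176

1176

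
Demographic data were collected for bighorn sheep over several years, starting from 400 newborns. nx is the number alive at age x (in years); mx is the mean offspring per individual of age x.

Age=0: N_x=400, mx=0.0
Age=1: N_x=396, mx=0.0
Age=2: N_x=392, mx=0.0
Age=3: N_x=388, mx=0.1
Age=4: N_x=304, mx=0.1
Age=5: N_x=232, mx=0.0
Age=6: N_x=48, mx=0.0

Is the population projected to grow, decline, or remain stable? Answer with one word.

lx = nx/n0 = nx/400: 1, 0.99, 0.98, 0.97, 0.76, 0.58, 0.12
R0 = Σ lx·mx = 0 + 0 + 0 + 0.097 + 0.076 + 0 + 0 = 0.173
R0 < 1, so the population is declining.

declining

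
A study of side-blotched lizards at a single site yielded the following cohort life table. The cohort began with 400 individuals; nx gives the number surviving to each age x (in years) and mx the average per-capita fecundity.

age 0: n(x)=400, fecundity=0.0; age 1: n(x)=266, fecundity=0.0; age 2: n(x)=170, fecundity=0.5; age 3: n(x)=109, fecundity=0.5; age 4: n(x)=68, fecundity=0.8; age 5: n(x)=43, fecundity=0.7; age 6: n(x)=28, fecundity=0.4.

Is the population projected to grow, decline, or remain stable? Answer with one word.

declining

lx = nx/n0 = nx/400: 1, 0.665, 0.425, 0.2725, 0.17, 0.1075, 0.07
R0 = Σ lx·mx = 0 + 0 + 0.2125 + 0.13625 + 0.136 + 0.07525 + 0.028 = 0.588
R0 < 1, so the population is declining.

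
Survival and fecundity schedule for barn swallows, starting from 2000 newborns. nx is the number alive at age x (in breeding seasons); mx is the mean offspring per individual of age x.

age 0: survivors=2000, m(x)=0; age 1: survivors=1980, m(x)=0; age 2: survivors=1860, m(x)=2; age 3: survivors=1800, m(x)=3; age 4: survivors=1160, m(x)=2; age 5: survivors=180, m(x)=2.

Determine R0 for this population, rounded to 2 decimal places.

lx = nx/n0 = nx/2000: 1, 0.99, 0.93, 0.9, 0.58, 0.09
lx·mx by age: 0, 0, 1.86, 2.7, 1.16, 0.18
R0 = Σ lx·mx = 5.9 → 5.90

5.90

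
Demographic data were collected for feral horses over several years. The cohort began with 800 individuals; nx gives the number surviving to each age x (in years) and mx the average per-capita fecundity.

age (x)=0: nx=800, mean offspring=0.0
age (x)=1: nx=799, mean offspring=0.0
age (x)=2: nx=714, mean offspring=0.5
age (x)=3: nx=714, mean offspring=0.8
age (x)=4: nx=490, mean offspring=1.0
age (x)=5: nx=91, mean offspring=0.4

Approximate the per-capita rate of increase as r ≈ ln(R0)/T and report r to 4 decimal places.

0.1903

lx = nx/n0 = nx/800: 1, 0.99875, 0.8925, 0.8925, 0.6125, 0.11375
R0 = Σ lx·mx = 0 + 0 + 0.44625 + 0.714 + 0.6125 + 0.0455… = 1.81825
Σ x·lx·mx = 5.712; T = 5.712/1.81825 = 3.14148…
r ≈ ln(R0)/T = ln(1.81825)/3.14148… = 0.190316… → 0.1903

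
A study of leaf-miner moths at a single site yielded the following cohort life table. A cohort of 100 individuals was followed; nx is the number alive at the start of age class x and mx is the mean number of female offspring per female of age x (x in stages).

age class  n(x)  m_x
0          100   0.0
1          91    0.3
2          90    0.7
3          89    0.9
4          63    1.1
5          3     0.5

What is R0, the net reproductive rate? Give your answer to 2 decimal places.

2.41

lx = nx/n0 = nx/100: 1, 0.91, 0.9, 0.89, 0.63, 0.03
lx·mx by age: 0, 0.273, 0.63, 0.801, 0.693, 0.015
R0 = Σ lx·mx = 2.412 → 2.41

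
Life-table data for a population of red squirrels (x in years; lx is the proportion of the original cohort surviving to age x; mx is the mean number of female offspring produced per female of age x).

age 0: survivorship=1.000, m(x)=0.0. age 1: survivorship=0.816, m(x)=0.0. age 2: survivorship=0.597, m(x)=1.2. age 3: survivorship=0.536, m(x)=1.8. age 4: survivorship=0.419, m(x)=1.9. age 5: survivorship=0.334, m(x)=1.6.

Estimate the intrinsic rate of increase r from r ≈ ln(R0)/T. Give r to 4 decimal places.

0.3261

R0 = Σ lx·mx = 0 + 0 + 0.7164 + 0.9648 + 0.7961 + 0.5344 = 3.0117
Σ x·lx·mx = 10.1836; T = 10.1836/3.0117 = 3.38135…
r ≈ ln(R0)/T = ln(3.0117)/3.38135… = 0.326055… → 0.3261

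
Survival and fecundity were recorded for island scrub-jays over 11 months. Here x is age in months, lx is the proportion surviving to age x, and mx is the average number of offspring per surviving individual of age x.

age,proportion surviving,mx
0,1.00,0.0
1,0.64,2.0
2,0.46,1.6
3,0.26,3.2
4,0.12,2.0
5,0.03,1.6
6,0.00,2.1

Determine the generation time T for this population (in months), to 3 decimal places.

2.056

lx·mx: 0, 1.28, 0.736, 0.832, 0.24, 0.048, 0 → R0 = 3.136
x·lx·mx: 0, 1.28, 1.472, 2.496, 0.96, 0.24, 0 → Σ = 6.448
T = 6.448 / 3.136 = 2.056122… → 2.056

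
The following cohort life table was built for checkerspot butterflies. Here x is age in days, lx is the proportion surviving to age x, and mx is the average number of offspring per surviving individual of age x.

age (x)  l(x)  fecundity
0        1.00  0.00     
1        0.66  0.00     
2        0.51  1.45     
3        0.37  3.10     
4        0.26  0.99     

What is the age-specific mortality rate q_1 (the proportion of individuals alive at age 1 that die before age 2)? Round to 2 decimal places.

q_1 = (l_1 − l_2) / l_1 = (0.66 − 0.51) / 0.66
     = 0.15 / 0.66 = 0.227273… → 0.23

0.23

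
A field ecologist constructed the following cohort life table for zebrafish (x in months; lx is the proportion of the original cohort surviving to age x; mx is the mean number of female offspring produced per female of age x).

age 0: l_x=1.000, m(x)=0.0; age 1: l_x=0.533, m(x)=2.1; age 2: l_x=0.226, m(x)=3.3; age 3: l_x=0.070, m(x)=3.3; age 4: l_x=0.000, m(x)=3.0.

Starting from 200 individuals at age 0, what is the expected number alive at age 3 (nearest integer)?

14

Expected survivors = N0 · l_3 = 200 × 0.070 = 14 → 14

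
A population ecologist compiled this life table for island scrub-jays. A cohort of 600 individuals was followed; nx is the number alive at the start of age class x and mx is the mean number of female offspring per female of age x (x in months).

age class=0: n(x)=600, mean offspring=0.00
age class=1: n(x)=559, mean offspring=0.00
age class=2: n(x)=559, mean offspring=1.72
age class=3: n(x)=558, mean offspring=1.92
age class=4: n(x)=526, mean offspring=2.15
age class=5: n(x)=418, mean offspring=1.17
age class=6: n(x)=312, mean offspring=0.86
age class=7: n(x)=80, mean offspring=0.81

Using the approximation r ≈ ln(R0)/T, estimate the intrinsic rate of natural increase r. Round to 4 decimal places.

0.5327

lx = nx/n0 = nx/600: 1, 0.93167…, 0.93167…, 0.93, 0.87667…, 0.69667…, 0.52, 0.13333…
R0 = Σ lx·mx = 0 + 0 + 1.60247… + 1.7856 + 1.88483… + 0.8151… + 0.4472 + 0.108… = 6.6432…
Σ x·lx·mx = 23.615767…; T = 23.615767…/6.6432… = 3.55488…
r ≈ ln(R0)/T = ln(6.6432…)/3.55488… = 0.532675… → 0.5327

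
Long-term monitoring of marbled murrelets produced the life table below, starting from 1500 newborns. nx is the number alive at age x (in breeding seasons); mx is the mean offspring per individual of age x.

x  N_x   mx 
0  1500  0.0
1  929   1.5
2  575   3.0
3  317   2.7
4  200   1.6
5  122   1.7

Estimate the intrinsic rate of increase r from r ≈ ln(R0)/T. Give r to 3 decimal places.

0.509

lx = nx/n0 = nx/1500: 1, 0.61933…, 0.38333…, 0.21133…, 0.13333…, 0.08133…
R0 = Σ lx·mx = 0 + 0.929… + 1.15… + 0.5706… + 0.21333… + 0.13827… = 3.0012…
Σ x·lx·mx = 6.485467…; T = 6.485467…/3.0012… = 2.16096…
r ≈ ln(R0)/T = ln(3.0012…)/2.16096… = 0.50858… → 0.509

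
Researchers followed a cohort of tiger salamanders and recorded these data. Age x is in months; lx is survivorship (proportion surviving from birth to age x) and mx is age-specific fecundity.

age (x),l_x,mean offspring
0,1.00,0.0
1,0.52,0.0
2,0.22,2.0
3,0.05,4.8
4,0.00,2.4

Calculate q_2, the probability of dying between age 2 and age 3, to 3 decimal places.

0.773

q_2 = (l_2 − l_3) / l_2 = (0.22 − 0.05) / 0.22
     = 0.17 / 0.22 = 0.772727… → 0.773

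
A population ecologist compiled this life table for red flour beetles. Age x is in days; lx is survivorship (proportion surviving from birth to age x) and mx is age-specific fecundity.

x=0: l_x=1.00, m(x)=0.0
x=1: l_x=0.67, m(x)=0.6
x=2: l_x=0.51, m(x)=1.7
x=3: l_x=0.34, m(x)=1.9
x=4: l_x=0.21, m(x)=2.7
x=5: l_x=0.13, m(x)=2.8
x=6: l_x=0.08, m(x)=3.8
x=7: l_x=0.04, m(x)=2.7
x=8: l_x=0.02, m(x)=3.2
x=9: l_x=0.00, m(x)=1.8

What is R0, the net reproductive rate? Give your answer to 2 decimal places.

lx·mx by age: 0, 0.402, 0.867, 0.646, 0.567, 0.364, 0.304, 0.108, 0.064, 0
R0 = Σ lx·mx = 3.322 → 3.32

3.32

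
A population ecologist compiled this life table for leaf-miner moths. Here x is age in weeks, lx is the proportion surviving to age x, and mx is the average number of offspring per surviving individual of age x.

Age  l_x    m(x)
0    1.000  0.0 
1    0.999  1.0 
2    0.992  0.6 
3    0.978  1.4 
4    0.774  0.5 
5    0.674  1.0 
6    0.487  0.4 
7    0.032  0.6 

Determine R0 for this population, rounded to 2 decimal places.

4.24

lx·mx by age: 0, 0.999, 0.5952, 1.3692, 0.387, 0.674, 0.1948, 0.0192
R0 = Σ lx·mx = 4.2384 → 4.24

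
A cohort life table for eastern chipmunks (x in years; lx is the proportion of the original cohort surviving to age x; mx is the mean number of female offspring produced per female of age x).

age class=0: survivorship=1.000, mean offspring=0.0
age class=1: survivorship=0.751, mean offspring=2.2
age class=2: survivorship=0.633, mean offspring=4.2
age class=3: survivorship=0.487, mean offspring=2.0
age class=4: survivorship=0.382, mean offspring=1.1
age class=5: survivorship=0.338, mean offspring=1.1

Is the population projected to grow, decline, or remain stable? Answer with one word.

growing

R0 = Σ lx·mx = 0 + 1.6522 + 2.6586 + 0.974 + 0.4202 + 0.3718 = 6.0768
R0 > 1, so the population is growing.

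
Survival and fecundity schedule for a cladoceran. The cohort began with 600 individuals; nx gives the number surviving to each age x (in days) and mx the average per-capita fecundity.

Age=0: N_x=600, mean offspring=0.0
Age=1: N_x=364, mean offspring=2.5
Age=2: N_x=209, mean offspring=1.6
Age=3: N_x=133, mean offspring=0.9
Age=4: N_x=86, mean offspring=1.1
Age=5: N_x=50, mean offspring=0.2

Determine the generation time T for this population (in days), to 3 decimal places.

lx = nx/n0 = nx/600: 1, 0.60667…, 0.34833…, 0.22167…, 0.14333…, 0.08333…
lx·mx: 0, 1.516667…, 0.557333…, 0.1995…, 0.157667…, 0.016667… → R0 = 2.447833…
x·lx·mx: 0, 1.516667…, 1.114667…, 0.5985…, 0.630667…, 0.083333… → Σ = 3.943833…
T = 3.943833… / 2.447833… = 1.611153… → 1.611

1.611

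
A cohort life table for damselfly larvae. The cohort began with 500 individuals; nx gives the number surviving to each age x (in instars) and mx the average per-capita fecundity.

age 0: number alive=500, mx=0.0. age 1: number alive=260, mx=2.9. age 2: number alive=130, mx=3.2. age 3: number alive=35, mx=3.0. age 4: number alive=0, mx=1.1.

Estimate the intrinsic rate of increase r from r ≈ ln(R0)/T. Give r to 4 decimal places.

lx = nx/n0 = nx/500: 1, 0.52, 0.26, 0.07, 0
R0 = Σ lx·mx = 0 + 1.508 + 0.832 + 0.21 + 0 = 2.55
Σ x·lx·mx = 3.802; T = 3.802/2.55 = 1.49098…
r ≈ ln(R0)/T = ln(2.55)/1.49098… = 0.627837… → 0.6278

0.6278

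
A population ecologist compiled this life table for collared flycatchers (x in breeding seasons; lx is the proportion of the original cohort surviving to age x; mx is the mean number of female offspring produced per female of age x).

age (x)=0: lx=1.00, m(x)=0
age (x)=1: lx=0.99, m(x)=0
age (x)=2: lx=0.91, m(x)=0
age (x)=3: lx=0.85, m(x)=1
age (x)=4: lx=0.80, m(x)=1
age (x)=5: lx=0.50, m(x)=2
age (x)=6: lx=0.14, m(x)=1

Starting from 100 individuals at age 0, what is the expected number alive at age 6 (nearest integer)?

14

Expected survivors = N0 · l_6 = 100 × 0.14 = 14 → 14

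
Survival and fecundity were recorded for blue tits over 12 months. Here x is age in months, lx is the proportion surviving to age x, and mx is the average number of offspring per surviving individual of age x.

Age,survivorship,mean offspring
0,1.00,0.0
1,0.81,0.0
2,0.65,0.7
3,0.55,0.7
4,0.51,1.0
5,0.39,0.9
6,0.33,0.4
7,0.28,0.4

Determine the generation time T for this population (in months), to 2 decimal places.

lx·mx: 0, 0, 0.455, 0.385, 0.51, 0.351, 0.132, 0.112 → R0 = 1.945
x·lx·mx: 0, 0, 0.91, 1.155, 2.04, 1.755, 0.792, 0.784 → Σ = 7.436
T = 7.436 / 1.945 = 3.823136… → 3.82

3.82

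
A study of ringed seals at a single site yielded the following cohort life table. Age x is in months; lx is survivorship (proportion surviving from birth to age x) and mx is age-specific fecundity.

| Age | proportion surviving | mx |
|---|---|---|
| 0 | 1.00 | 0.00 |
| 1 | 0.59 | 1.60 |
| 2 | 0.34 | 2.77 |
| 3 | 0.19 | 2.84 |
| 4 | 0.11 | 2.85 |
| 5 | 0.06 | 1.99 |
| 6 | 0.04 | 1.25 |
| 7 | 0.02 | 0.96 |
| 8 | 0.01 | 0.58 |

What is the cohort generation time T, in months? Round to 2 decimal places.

lx·mx: 0, 0.944, 0.9418, 0.5396, 0.3135, 0.1194, 0.05, 0.0192, 0.0058 → R0 = 2.9333
x·lx·mx: 0, 0.944, 1.8836, 1.6188, 1.254, 0.597, 0.3, 0.1344, 0.0464 → Σ = 6.7782
T = 6.7782 / 2.9333 = 2.310776… → 2.31

2.31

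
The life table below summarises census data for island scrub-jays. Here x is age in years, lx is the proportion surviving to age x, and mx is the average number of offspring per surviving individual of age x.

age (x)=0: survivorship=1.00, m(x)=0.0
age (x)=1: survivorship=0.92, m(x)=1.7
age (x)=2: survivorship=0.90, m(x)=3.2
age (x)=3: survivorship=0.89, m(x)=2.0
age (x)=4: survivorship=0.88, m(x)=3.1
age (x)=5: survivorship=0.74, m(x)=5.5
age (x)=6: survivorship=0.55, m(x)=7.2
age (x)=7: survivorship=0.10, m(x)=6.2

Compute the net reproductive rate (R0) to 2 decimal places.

lx·mx by age: 0, 1.564, 2.88, 1.78, 2.728, 4.07, 3.96, 0.62
R0 = Σ lx·mx = 17.602 → 17.60

17.60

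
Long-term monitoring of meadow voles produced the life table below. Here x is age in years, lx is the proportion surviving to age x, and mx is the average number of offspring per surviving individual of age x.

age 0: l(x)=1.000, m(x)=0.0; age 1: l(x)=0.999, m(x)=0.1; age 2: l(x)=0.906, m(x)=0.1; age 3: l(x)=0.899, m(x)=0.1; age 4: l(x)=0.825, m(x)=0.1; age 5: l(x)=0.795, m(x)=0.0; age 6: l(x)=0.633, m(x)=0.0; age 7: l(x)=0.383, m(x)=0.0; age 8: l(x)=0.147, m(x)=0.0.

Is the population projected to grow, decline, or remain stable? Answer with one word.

declining

R0 = Σ lx·mx = 0 + 0.0999 + 0.0906 + 0.0899 + 0.0825 + 0 + 0 + 0 + 0 = 0.3629
R0 < 1, so the population is declining.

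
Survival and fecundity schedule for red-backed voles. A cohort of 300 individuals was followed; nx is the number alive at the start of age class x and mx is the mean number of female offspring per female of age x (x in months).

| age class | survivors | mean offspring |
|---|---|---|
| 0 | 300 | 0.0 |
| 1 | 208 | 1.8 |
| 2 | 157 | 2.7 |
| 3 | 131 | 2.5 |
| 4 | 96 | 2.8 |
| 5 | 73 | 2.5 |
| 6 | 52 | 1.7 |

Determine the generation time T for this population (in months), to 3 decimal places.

lx = nx/n0 = nx/300: 1, 0.69333…, 0.52333…, 0.43667…, 0.32, 0.24333…, 0.17333…
lx·mx: 0, 1.248…, 1.413…, 1.091667…, 0.896, 0.608333…, 0.294667… → R0 = 5.551667…
x·lx·mx: 0, 1.248…, 2.826…, 3.275…, 3.584, 3.041667…, 1.768… → Σ = 15.742667…
T = 15.742667… / 5.551667… = 2.835665… → 2.836

2.836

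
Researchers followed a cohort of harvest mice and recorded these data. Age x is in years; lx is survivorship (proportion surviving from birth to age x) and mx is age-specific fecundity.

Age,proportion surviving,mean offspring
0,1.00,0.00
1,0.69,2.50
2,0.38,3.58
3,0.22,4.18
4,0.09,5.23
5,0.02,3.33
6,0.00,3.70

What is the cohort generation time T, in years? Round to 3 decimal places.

2.074

lx·mx: 0, 1.725, 1.3604, 0.9196, 0.4707, 0.0666, 0 → R0 = 4.5423
x·lx·mx: 0, 1.725, 2.7208, 2.7588, 1.8828, 0.333, 0 → Σ = 9.4204
T = 9.4204 / 4.5423 = 2.073927… → 2.074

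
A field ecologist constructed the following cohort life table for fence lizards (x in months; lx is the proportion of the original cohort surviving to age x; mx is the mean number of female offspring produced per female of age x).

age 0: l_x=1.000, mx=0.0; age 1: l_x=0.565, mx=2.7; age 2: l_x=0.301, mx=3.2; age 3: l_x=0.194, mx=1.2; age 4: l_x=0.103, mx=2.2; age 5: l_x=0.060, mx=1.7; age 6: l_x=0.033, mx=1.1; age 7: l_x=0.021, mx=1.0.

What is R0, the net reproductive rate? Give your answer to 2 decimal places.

3.11

lx·mx by age: 0, 1.5255, 0.9632, 0.2328, 0.2266, 0.102, 0.0363, 0.021
R0 = Σ lx·mx = 3.1074 → 3.11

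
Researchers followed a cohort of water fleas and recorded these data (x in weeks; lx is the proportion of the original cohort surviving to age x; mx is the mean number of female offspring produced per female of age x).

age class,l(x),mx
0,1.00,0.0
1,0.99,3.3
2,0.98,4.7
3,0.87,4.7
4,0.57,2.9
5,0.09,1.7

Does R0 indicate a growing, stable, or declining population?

growing

R0 = Σ lx·mx = 0 + 3.267 + 4.606 + 4.089 + 1.653 + 0.153 = 13.768
R0 > 1, so the population is growing.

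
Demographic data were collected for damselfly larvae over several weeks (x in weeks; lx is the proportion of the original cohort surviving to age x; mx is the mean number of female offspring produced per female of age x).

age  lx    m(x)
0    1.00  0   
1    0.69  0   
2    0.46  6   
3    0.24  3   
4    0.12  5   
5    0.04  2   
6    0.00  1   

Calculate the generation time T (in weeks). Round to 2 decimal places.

lx·mx: 0, 0, 2.76, 0.72, 0.6, 0.08, 0 → R0 = 4.16
x·lx·mx: 0, 0, 5.52, 2.16, 2.4, 0.4, 0 → Σ = 10.48
T = 10.48 / 4.16 = 2.519231… → 2.52

2.52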